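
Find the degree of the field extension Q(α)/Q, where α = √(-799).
[Q(α):Q] = 2

[Q(α):Q] equals the degree of the minimal polynomial of α. Here α^2 = -799 and x^2 + 799 is irreducible (d = -799 is squarefree, ≠ 1, hence not a square), so deg(m_α) = 2. Thus [Q(α):Q] = 2.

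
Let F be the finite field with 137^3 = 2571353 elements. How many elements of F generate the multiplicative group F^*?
There are φ(2571352) = 995328 primitive elements

F_q^* is cyclic of order q - 1 = 2571352. A cyclic group of order m has exactly φ(m) generators. Here m = 2571352 = 2^3 · 7 · 17 · 37 · 73, so the number of primitive elements is φ(2571352) = 995328.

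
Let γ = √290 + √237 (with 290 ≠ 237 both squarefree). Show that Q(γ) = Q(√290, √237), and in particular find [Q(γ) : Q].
[Q(γ) : Q] = 4 (equivalently, Q(γ) = Q(√290, √237))

Obviously Q(γ) ⊆ Q(√290, √237), and [Q(√290, √237):Q] = 4 (since 290, 237 are distinct squarefree integers > 1 with 68730 not a perfect square). To show equality we compute the minimal polynomial of γ. From γ = √290 + √237: γ^2 = 290 + 2√(68730) + 237 = 527 + 2√(68730), so γ^2 - 527 = 2√(68730); squaring, (γ^2 - 527)^2 = 4·68730, i.e. γ^4 - 1054γ^2 + 277729 - 274920 = 0, i.e. γ^4 - 1054γ^2 + 2809 = 0. So γ is a root of x^4 - 1054x^2 + 2809. This polynomial is irreducible over Q: it has no rational root (each ±√290 ± √237 is irrational), and any factorization into two quadratics over Q would force √(68730) ∈ Q (pairing opposite roots) or √290, √237 ∈ Q (other pairings), all impossible. Hence [Q(γ):Q] = 4 = [Q(√290, √237):Q], so Q(γ) = Q(√290, √237).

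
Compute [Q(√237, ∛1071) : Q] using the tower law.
[Q(√237, ∛1071) : Q] = 6

Let L = Q(√237, ∛1071). Since Q(√237) ⊂ L and [Q(√237):Q] = 2, the tower law gives 2 | [L:Q]. Likewise Q(∛1071) ⊂ L with [Q(∛1071):Q] = 3 (because 1071 is not a perfect cube), so 3 | [L:Q]. As gcd(2,3) = 1, [L:Q] is divisible by 6. Conversely L is generated over Q by √237 and ∛1071, so [L:Q] ≤ 2·3 = 6. Therefore [Q(√237, ∛1071) : Q] = 6.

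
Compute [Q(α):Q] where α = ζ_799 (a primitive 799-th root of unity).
[Q(α):Q] = 736

The minimal polynomial of ζ_799 over Q is the 799-th cyclotomic polynomial Φ_799(x), which is irreducible over Q and has degree φ(799) = 736. Hence [Q(α):Q] = φ(799) = 736.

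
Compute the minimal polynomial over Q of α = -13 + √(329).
m_α(x) = x^2 + 26x - 160

From α + 13 = √(329), squaring gives (α + 13)^2 = 329, i.e. α^2 + 26α + 169 = 329, so α^2 + 26α - 160 = 0. The discriminant of x^2 + 26x - 160 is (26)^2 - 4·(-160) = 676 + 640 = 1316, and 4·(329) is not a perfect square in Q since 329 is squarefree and ≠ 1. Hence x^2 + 26x - 160 is irreducible over Q and is the minimal polynomial of α.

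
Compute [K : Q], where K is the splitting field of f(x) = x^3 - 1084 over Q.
[K : Q] = 6

The roots of x^3 - 1084 are ∛1084, ω∛1084, ω^2∛1084 where ω = e^(2πi/3) is a primitive cube root of unity, so K = Q(∛1084, ω). Now [Q(∛1084):Q] = 3 (since 1084 is not a perfect cube, x^3 - 1084 is irreducible) and [Q(ω):Q] = 2. Both 2 and 3 divide [K:Q], and [K:Q] ≤ 3·2 = 6, so [K:Q] = 6. (Equivalently: Q(∛1084) ⊂ R but ω ∉ R, so [K : Q(∛1084)] = 2.)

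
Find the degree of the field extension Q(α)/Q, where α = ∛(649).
[Q(α):Q] = 3

The minimal polynomial of α is x^3 - 649, irreducible over Q since 649 is not a perfect cube (so x^3 - 649 has no rational root). Hence [Q(α):Q] = deg(m_α) = 3.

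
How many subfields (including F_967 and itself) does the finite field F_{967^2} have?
F_{967^2} has 2 subfields

The subfields of F_{p^n} are exactly the fields F_{p^d} for d | n (each is the fixed field of the unique index-d subgroup of Gal(F_{p^n}/F_p) ≅ Z/nZ). The divisors of n = 2 are {1, 2}, giving 2 subfields: F_{967^1}, F_{967^2}.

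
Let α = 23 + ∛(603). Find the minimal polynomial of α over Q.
m_α(x) = x^3 - 69x^2 + 1587x - 12770

Set β = α - 23 = ∛(603), so β^3 = 603. Then (α - 23)^3 - 603 = 0, i.e. α is a root of g(x) = (x - 23)^3 - 603 = x^3 - 69x^2 + 1587x - 12770. Since g(x) = h(x - 23) where h(x) = x^3 - 603, and h is irreducible over Q (because 603 is not a perfect cube, so h has no rational root, and a monic cubic with no rational root is irreducible), g is also irreducible (irreducibility is preserved under the substitution x → x - 23). Hence m_α(x) = x^3 - 69x^2 + 1587x - 12770.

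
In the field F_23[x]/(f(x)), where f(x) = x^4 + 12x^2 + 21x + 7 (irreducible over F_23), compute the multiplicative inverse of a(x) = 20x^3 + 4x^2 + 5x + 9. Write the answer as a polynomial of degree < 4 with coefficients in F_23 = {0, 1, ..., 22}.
a(x)^(-1) ≡ 16x^3 + 15x^2 + 13x + 13 (mod f(x))

Since f is irreducible over F_23, F_23[x]/(f) is a field and a(x) ≠ 0 has an inverse. Apply the extended Euclidean algorithm to f(x) and a(x) in F_23[x]: f(x) = (15x + 20)·a(x) + (18x^2 + 16x + 11);  a(x) = (19x + 14)·(18x^2 + 16x + 11) + (9x + 16);  (18x^2 + 16x + 11) = (2x + 11)·(9x + 16) + (19). The last nonzero remainder is the constant 19 = gcd(f, a) in F_23. Back-substituting through the division chain expresses 19 = s(x)·a(x) + t(x)·f(x) with s(x) ≡ 5x^3 + 9x^2 + 17x + 17 (mod f), so (5x^3 + 9x^2 + 17x + 17)·a(x) ≡ 19 (mod f). Multiplying by 19^(-1) ≡ 17 in F_23 gives a(x)^(-1) ≡ 17·(5x^3 + 9x^2 + 17x + 17) ≡ 16x^3 + 15x^2 + 13x + 13 (mod f). Check: (20x^3 + 4x^2 + 5x + 9)·(16x^3 + 15x^2 + 13x + 13) = 21x^6 + 19x^5 + 9x^4 + 2x^3 + 22x^2 + 21x + 2 ≡ 1 (mod x^4 + 12x^2 + 21x + 7).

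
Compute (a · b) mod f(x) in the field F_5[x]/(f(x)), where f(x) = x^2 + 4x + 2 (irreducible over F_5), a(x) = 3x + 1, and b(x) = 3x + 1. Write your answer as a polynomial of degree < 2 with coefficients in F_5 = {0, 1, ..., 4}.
a · b ≡ 3 (mod f(x))

Multiply in F_5[x]: a(x)·b(x) = (3x + 1)·(3x + 1) = 4x^2 + x + 1. This has degree ≥ 2, so divide by f(x) over F_5: 4x^2 + x + 1 = (4)·(x^2 + 4x + 2) + (3). Hence a·b ≡ 3 (mod f). (F_5[x]/(f) is a field with 5^2 = 25 elements since f is irreducible of degree 2.)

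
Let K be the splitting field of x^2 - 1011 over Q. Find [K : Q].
[K : Q] = 2

f(x) = x^2 - 1011 factors as (x - √1011)(x + √1011). The splitting field is K = Q(√1011). Since 1011 is squarefree and > 1, it is not a perfect square, so x^2 - 1011 is irreducible over Q and [Q(√1011) : Q] = 2. Hence [K : Q] = 2.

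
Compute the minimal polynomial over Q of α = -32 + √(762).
m_α(x) = x^2 + 64x + 262

From α + 32 = √(762), squaring gives (α + 32)^2 = 762, i.e. α^2 + 64α + 1024 = 762, so α^2 + 64α + 262 = 0. The discriminant of x^2 + 64x + 262 is (64)^2 - 4·(262) = 4096 - 1048 = 3048, and 4·(762) is not a perfect square in Q since 762 is squarefree and ≠ 1. Hence x^2 + 64x + 262 is irreducible over Q and is the minimal polynomial of α.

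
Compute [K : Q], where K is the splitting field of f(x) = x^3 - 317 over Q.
[K : Q] = 6

The roots of x^3 - 317 are ∛317, ω∛317, ω^2∛317 where ω = e^(2πi/3) is a primitive cube root of unity, so K = Q(∛317, ω). Now [Q(∛317):Q] = 3 (since 317 is not a perfect cube, x^3 - 317 is irreducible) and [Q(ω):Q] = 2. Both 2 and 3 divide [K:Q], and [K:Q] ≤ 3·2 = 6, so [K:Q] = 6. (Equivalently: Q(∛317) ⊂ R but ω ∉ R, so [K : Q(∛317)] = 2.)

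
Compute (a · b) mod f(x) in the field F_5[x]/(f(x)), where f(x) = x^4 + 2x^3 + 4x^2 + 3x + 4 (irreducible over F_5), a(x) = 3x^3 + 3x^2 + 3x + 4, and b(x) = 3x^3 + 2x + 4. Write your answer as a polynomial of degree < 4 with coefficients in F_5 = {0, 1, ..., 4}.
a · b ≡ x^2 + 3 (mod f(x))

Multiply in F_5[x]: a(x)·b(x) = (3x^3 + 3x^2 + 3x + 4)·(3x^3 + 2x + 4) = 4x^6 + 4x^5 + 3x^2 + 1. This has degree ≥ 4, so divide by f(x) over F_5: 4x^6 + 4x^5 + 3x^2 + 1 = (4x^2 + x + 2)·(x^4 + 2x^3 + 4x^2 + 3x + 4) + (x^2 + 3). Hence a·b ≡ x^2 + 3 (mod f). (F_5[x]/(f) is a field with 5^4 = 625 elements since f is irreducible of degree 4.)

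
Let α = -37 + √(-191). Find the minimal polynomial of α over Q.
m_α(x) = x^2 + 74x + 1560

From α + 37 = √(-191), squaring gives (α + 37)^2 = -191, i.e. α^2 + 74α + 1369 = -191, so α^2 + 74α + 1560 = 0. The discriminant of x^2 + 74x + 1560 is (74)^2 - 4·(1560) = 5476 - 6240 = -764, and 4·(-191) is not a perfect square in Q since -191 is squarefree and ≠ 1. Hence x^2 + 74x + 1560 is irreducible over Q and is the minimal polynomial of α.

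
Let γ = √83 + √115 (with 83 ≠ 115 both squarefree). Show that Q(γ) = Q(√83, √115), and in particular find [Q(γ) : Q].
[Q(γ) : Q] = 4 (equivalently, Q(γ) = Q(√83, √115))

Obviously Q(γ) ⊆ Q(√83, √115), and [Q(√83, √115):Q] = 4 (since 83, 115 are distinct squarefree integers > 1 with 9545 not a perfect square). To show equality we compute the minimal polynomial of γ. From γ = √83 + √115: γ^2 = 83 + 2√(9545) + 115 = 198 + 2√(9545), so γ^2 - 198 = 2√(9545); squaring, (γ^2 - 198)^2 = 4·9545, i.e. γ^4 - 396γ^2 + 39204 - 38180 = 0, i.e. γ^4 - 396γ^2 + 1024 = 0. So γ is a root of x^4 - 396x^2 + 1024. This polynomial is irreducible over Q: it has no rational root (each ±√83 ± √115 is irrational), and any factorization into two quadratics over Q would force √(9545) ∈ Q (pairing opposite roots) or √83, √115 ∈ Q (other pairings), all impossible. Hence [Q(γ):Q] = 4 = [Q(√83, √115):Q], so Q(γ) = Q(√83, √115).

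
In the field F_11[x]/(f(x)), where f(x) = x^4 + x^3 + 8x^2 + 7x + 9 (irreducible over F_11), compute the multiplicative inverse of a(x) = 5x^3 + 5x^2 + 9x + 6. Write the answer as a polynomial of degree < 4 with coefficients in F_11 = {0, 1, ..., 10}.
a(x)^(-1) ≡ 3x^3 + 2x^2 + 10x + 9 (mod f(x))

Since f is irreducible over F_11, F_11[x]/(f) is a field and a(x) ≠ 0 has an inverse. Apply the extended Euclidean algorithm to f(x) and a(x) in F_11[x]: f(x) = (9x)·a(x) + (4x^2 + 8x + 9);  a(x) = (4x + 7)·(4x^2 + 8x + 9) + (5x + 9);  (4x^2 + 8x + 9) = (3x + 5)·(5x + 9) + (8). The last nonzero remainder is the constant 8 = gcd(f, a) in F_11. Back-substituting through the division chain expresses 8 = s(x)·a(x) + t(x)·f(x) with s(x) ≡ 2x^3 + 5x^2 + 3x + 6 (mod f), so (2x^3 + 5x^2 + 3x + 6)·a(x) ≡ 8 (mod f). Multiplying by 8^(-1) ≡ 7 in F_11 gives a(x)^(-1) ≡ 7·(2x^3 + 5x^2 + 3x + 6) ≡ 3x^3 + 2x^2 + 10x + 9 (mod f). Check: (5x^3 + 5x^2 + 9x + 6)·(3x^3 + 2x^2 + 10x + 9) = 4x^6 + 3x^5 + 10x^4 + 10x^3 + 4x^2 + 9x + 10 ≡ 1 (mod x^4 + x^3 + 8x^2 + 7x + 9).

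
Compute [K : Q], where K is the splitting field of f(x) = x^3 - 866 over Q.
[K : Q] = 6

The roots of x^3 - 866 are ∛866, ω∛866, ω^2∛866 where ω = e^(2πi/3) is a primitive cube root of unity, so K = Q(∛866, ω). Now [Q(∛866):Q] = 3 (since 866 is not a perfect cube, x^3 - 866 is irreducible) and [Q(ω):Q] = 2. Both 2 and 3 divide [K:Q], and [K:Q] ≤ 3·2 = 6, so [K:Q] = 6. (Equivalently: Q(∛866) ⊂ R but ω ∉ R, so [K : Q(∛866)] = 2.)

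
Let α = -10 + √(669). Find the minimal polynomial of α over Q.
m_α(x) = x^2 + 20x - 569

From α + 10 = √(669), squaring gives (α + 10)^2 = 669, i.e. α^2 + 20α + 100 = 669, so α^2 + 20α - 569 = 0. The discriminant of x^2 + 20x - 569 is (20)^2 - 4·(-569) = 400 + 2276 = 2676, and 4·(669) is not a perfect square in Q since 669 is squarefree and ≠ 1. Hence x^2 + 20x - 569 is irreducible over Q and is the minimal polynomial of α.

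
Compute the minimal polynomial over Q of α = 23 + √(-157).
m_α(x) = x^2 - 46x + 686

From α - 23 = √(-157), squaring gives (α - 23)^2 = -157, i.e. α^2 - 46α + 529 = -157, so α^2 - 46α + 686 = 0. The discriminant of x^2 - 46x + 686 is (-46)^2 - 4·(686) = 2116 - 2744 = -628, and 4·(-157) is not a perfect square in Q since -157 is squarefree and ≠ 1. Hence x^2 - 46x + 686 is irreducible over Q and is the minimal polynomial of α.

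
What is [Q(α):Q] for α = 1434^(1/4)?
[Q(α):Q] = 4

α is a root of x^4 - 1434. By Eisenstein's criterion at the prime p = 2 (which divides the constant term 1434 but p^2 = 4 does not, since 1434 is squarefree), x^4 - 1434 is irreducible over Q. Hence [Q(α):Q] = 4.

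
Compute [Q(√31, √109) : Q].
[Q(√31, √109) : Q] = 4

[Q(√31):Q] = 2 (min poly x^2 - 31, irreducible since 31 is squarefree > 1). For the top step, suppose √109 ∈ Q(√31), say √109 = c + d√31 with c, d ∈ Q. Squaring: 109 = c^2 + 31d^2 + 2cd√31. Since √31 ∉ Q this forces 2cd = 0. If d = 0 then √109 = c ∈ Q, contradicting 109 squarefree > 1. If c = 0 then 109 = 31d^2, so 31·109 = (31d)^2 is a perfect square in Q — but 31·109 = 3379 is not a perfect square (since 31 and 109 are distinct squarefree integers). Contradiction. Hence √109 ∉ Q(√31), so x^2 - 109 stays irreducible over Q(√31) and [Q(√31, √109) : Q(√31)] = 2. By the tower law, [Q(√31, √109) : Q] = 2 · 2 = 4.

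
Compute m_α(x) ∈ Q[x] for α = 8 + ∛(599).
m_α(x) = x^3 - 24x^2 + 192x - 1111

Set β = α - 8 = ∛(599), so β^3 = 599. Then (α - 8)^3 - 599 = 0, i.e. α is a root of g(x) = (x - 8)^3 - 599 = x^3 - 24x^2 + 192x - 1111. Since g(x) = h(x - 8) where h(x) = x^3 - 599, and h is irreducible over Q (because 599 is not a perfect cube, so h has no rational root, and a monic cubic with no rational root is irreducible), g is also irreducible (irreducibility is preserved under the substitution x → x - 8). Hence m_α(x) = x^3 - 24x^2 + 192x - 1111.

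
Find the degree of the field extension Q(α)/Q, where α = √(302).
[Q(α):Q] = 2

[Q(α):Q] equals the degree of the minimal polynomial of α. Here α^2 = 302 and x^2 - 302 is irreducible (d = 302 is squarefree, ≠ 1, hence not a square), so deg(m_α) = 2. Thus [Q(α):Q] = 2.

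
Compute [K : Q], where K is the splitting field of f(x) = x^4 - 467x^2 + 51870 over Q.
[K : Q] = 4

Solving the quadratic in x^2: x^2 = (467 ± √(467^2 - 4·51870))/2 = (467 ± √10609)/2 = (467 ± 103)/2, giving x^2 = 182 or x^2 = 285. So f(x) = (x^2 - 182)(x^2 - 285) and the roots of f are ±√182, ±√285. Hence the splitting field is K = Q(√182, √285). Since 182 and 285 are distinct squarefree integers > 1, their product 51870 is not a perfect square, so √285 ∉ Q(√182). By the tower law [K:Q] = [Q(√182,√285):Q(√182)] · [Q(√182):Q] = 2 · 2 = 4.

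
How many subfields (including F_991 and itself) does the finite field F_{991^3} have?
F_{991^3} has 2 subfields

The subfields of F_{p^n} are exactly the fields F_{p^d} for d | n (each is the fixed field of the unique index-d subgroup of Gal(F_{p^n}/F_p) ≅ Z/nZ). The divisors of n = 3 are {1, 3}, giving 2 subfields: F_{991^1}, F_{991^3}.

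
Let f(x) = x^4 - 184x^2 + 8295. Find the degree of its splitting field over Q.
[K : Q] = 4

Solving the quadratic in x^2: x^2 = (184 ± √(184^2 - 4·8295))/2 = (184 ± √676)/2 = (184 ± 26)/2, giving x^2 = 105 or x^2 = 79. So f(x) = (x^2 - 105)(x^2 - 79) and the roots of f are ±√105, ±√79. Hence the splitting field is K = Q(√105, √79). Since 105 and 79 are distinct squarefree integers > 1, their product 8295 is not a perfect square, so √79 ∉ Q(√105). By the tower law [K:Q] = [Q(√105,√79):Q(√105)] · [Q(√105):Q] = 2 · 2 = 4.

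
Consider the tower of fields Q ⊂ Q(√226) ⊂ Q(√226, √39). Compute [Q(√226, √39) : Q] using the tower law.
[Q(√226, √39) : Q] = 4

[Q(√226):Q] = 2 (min poly x^2 - 226, irreducible since 226 is squarefree > 1). For the top step, suppose √39 ∈ Q(√226), say √39 = c + d√226 with c, d ∈ Q. Squaring: 39 = c^2 + 226d^2 + 2cd√226. Since √226 ∉ Q this forces 2cd = 0. If d = 0 then √39 = c ∈ Q, contradicting 39 squarefree > 1. If c = 0 then 39 = 226d^2, so 226·39 = (226d)^2 is a perfect square in Q — but 226·39 = 8814 is not a perfect square (since 226 and 39 are distinct squarefree integers). Contradiction. Hence √39 ∉ Q(√226), so x^2 - 39 stays irreducible over Q(√226) and [Q(√226, √39) : Q(√226)] = 2. By the tower law, [Q(√226, √39) : Q] = 2 · 2 = 4.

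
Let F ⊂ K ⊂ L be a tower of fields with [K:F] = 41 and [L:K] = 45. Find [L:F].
[L:F] = 1845

The tower law says that for any tower of field extensions F ⊂ K ⊂ L with finite degrees, [L:F] = [L:K] · [K:F]. Here this gives [L:F] = 45 · 41 = 1845.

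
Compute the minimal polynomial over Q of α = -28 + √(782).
m_α(x) = x^2 + 56x + 2

From α + 28 = √(782), squaring gives (α + 28)^2 = 782, i.e. α^2 + 56α + 784 = 782, so α^2 + 56α + 2 = 0. The discriminant of x^2 + 56x + 2 is (56)^2 - 4·(2) = 3136 - 8 = 3128, and 4·(782) is not a perfect square in Q since 782 is squarefree and ≠ 1. Hence x^2 + 56x + 2 is irreducible over Q and is the minimal polynomial of α.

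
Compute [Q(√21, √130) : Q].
[Q(√21, √130) : Q] = 4

[Q(√21):Q] = 2 (min poly x^2 - 21, irreducible since 21 is squarefree > 1). For the top step, suppose √130 ∈ Q(√21), say √130 = c + d√21 with c, d ∈ Q. Squaring: 130 = c^2 + 21d^2 + 2cd√21. Since √21 ∉ Q this forces 2cd = 0. If d = 0 then √130 = c ∈ Q, contradicting 130 squarefree > 1. If c = 0 then 130 = 21d^2, so 21·130 = (21d)^2 is a perfect square in Q — but 21·130 = 2730 is not a perfect square (since 21 and 130 are distinct squarefree integers). Contradiction. Hence √130 ∉ Q(√21), so x^2 - 130 stays irreducible over Q(√21) and [Q(√21, √130) : Q(√21)] = 2. By the tower law, [Q(√21, √130) : Q] = 2 · 2 = 4.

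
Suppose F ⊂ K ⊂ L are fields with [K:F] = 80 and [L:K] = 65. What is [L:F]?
[L:F] = 5200

The tower law says that for any tower of field extensions F ⊂ K ⊂ L with finite degrees, [L:F] = [L:K] · [K:F]. Here this gives [L:F] = 65 · 80 = 5200.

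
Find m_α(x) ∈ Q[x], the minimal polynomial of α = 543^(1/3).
m_α(x) = x^3 - 543

α satisfies α^3 = 543, so x^3 - 543 annihilates α. By the rational root test, a rational root p/q (in lowest terms) of x^3 - 543 would satisfy p^3 = 543 q^3, forcing q = 1 and p^3 = 543; but 543 is not a perfect cube, contradiction. A monic cubic over Q with no rational root is irreducible (any nontrivial factorization would include a linear factor). Hence x^3 - 543 is the minimal polynomial of α, and in particular [Q(α):Q] = 3.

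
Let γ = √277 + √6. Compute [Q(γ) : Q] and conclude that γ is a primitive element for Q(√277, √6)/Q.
[Q(γ) : Q] = 4 (equivalently, Q(γ) = Q(√277, √6))

Obviously Q(γ) ⊆ Q(√277, √6), and [Q(√277, √6):Q] = 4 (since 277, 6 are distinct squarefree integers > 1 with 1662 not a perfect square). To show equality we compute the minimal polynomial of γ. From γ = √277 + √6: γ^2 = 277 + 2√(1662) + 6 = 283 + 2√(1662), so γ^2 - 283 = 2√(1662); squaring, (γ^2 - 283)^2 = 4·1662, i.e. γ^4 - 566γ^2 + 80089 - 6648 = 0, i.e. γ^4 - 566γ^2 + 73441 = 0. So γ is a root of x^4 - 566x^2 + 73441. This polynomial is irreducible over Q: it has no rational root (each ±√277 ± √6 is irrational), and any factorization into two quadratics over Q would force √(1662) ∈ Q (pairing opposite roots) or √277, √6 ∈ Q (other pairings), all impossible. Hence [Q(γ):Q] = 4 = [Q(√277, √6):Q], so Q(γ) = Q(√277, √6).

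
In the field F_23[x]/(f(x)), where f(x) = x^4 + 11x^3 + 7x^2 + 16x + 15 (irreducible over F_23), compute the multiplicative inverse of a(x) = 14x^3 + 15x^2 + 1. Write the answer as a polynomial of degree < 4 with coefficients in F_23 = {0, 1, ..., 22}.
a(x)^(-1) ≡ 17x^3 + 8x^2 + 5x + 21 (mod f(x))

Since f is irreducible over F_23, F_23[x]/(f) is a field and a(x) ≠ 0 has an inverse. Apply the extended Euclidean algorithm to f(x) and a(x) in F_23[x]: f(x) = (5x + 2)·a(x) + (11x + 13);  a(x) = (18x^2 + x + 3)·(11x + 13) + (8). The last nonzero remainder is the constant 8 = gcd(f, a) in F_23. Back-substituting through the division chain expresses 8 = s(x)·a(x) + t(x)·f(x) with s(x) ≡ 21x^3 + 18x^2 + 17x + 7 (mod f), so (21x^3 + 18x^2 + 17x + 7)·a(x) ≡ 8 (mod f). Multiplying by 8^(-1) ≡ 3 in F_23 gives a(x)^(-1) ≡ 3·(21x^3 + 18x^2 + 17x + 7) ≡ 17x^3 + 8x^2 + 5x + 21 (mod f). Check: (14x^3 + 15x^2 + 1)·(17x^3 + 8x^2 + 5x + 21) = 8x^6 + 22x^5 + 6x^4 + 18x^3 + x^2 + 5x + 21 ≡ 1 (mod x^4 + 11x^3 + 7x^2 + 16x + 15).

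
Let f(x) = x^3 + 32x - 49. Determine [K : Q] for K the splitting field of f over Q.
[K : Q] = 6

By the rational root test, any rational root of the monic integer polynomial f(x) = x^3 + 32x - 49 must be an integer dividing the constant term -49, i.e. one of ±{1, 7, 49}. Evaluating: f(1) = -16, f(-1) = -82, f(7) = 518, f(-7) = -616, f(49) = 119168, f(-49) = -119266; none is 0, so f has no rational root and is therefore irreducible over Q (a cubic with no linear factor over a field is irreducible). For an irreducible cubic, the Galois group is A_3 or S_3 according as the discriminant disc(f) = -4a^3 - 27b^2 = -4·(32)^3 - 27·(-49)^2 = -195899 is or is not a square in Q. Here disc(f) = -195899 is not a perfect square in Q, so the Galois group of f over Q is not contained in A_3 and must be all of S_3. The splitting field has degree |S_3| = 6 over Q, so [K : Q] = 6.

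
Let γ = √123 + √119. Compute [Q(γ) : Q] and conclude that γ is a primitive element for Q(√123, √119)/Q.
[Q(γ) : Q] = 4 (equivalently, Q(γ) = Q(√123, √119))

Obviously Q(γ) ⊆ Q(√123, √119), and [Q(√123, √119):Q] = 4 (since 123, 119 are distinct squarefree integers > 1 with 14637 not a perfect square). To show equality we compute the minimal polynomial of γ. From γ = √123 + √119: γ^2 = 123 + 2√(14637) + 119 = 242 + 2√(14637), so γ^2 - 242 = 2√(14637); squaring, (γ^2 - 242)^2 = 4·14637, i.e. γ^4 - 484γ^2 + 58564 - 58548 = 0, i.e. γ^4 - 484γ^2 + 16 = 0. So γ is a root of x^4 - 484x^2 + 16. This polynomial is irreducible over Q: it has no rational root (each ±√123 ± √119 is irrational), and any factorization into two quadratics over Q would force √(14637) ∈ Q (pairing opposite roots) or √123, √119 ∈ Q (other pairings), all impossible. Hence [Q(γ):Q] = 4 = [Q(√123, √119):Q], so Q(γ) = Q(√123, √119).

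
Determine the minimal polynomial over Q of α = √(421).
m_α(x) = x^2 - 421

α satisfies α^2 - 421 = 0, so x^2 - 421 annihilates α. Since d = 421 is squarefree and ≠ 1, it is not a perfect square in Q, so x^2 - 421 has no rational root and is therefore irreducible over Q (a degree-2 polynomial over a field is irreducible iff it has no root). Hence m_α(x) = x^2 - 421.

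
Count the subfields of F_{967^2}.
F_{967^2} has 2 subfields

The subfields of F_{p^n} are exactly the fields F_{p^d} for d | n (each is the fixed field of the unique index-d subgroup of Gal(F_{p^n}/F_p) ≅ Z/nZ). The divisors of n = 2 are {1, 2}, giving 2 subfields: F_{967^1}, F_{967^2}.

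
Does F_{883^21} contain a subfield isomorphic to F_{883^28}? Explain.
No: F_{883^28} is not a subfield of F_{883^21}

F_{p^m} embeds in F_{p^n} iff m | n. Here 28 ∤ 21 (since 21 = 0·28 + 21 with remainder 21 ≠ 0), so F_{883^28} is not a subfield of F_{883^21}. Equivalently: if it were, the tower law would give 28 = [F_{883^28}:F_883] dividing [F_{883^21}:F_883] = 21, contradiction.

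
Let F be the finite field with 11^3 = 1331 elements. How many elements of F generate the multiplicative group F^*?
There are φ(1330) = 432 primitive elements

F_q^* is cyclic of order q - 1 = 1330. A cyclic group of order m has exactly φ(m) generators. Here m = 1330 = 2 · 5 · 7 · 19, so the number of primitive elements is φ(1330) = 432.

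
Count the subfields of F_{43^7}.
F_{43^7} has 2 subfields

The subfields of F_{p^n} are exactly the fields F_{p^d} for d | n (each is the fixed field of the unique index-d subgroup of Gal(F_{p^n}/F_p) ≅ Z/nZ). The divisors of n = 7 are {1, 7}, giving 2 subfields: F_{43^1}, F_{43^7}.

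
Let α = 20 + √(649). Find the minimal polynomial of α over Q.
m_α(x) = x^2 - 40x - 249

From α - 20 = √(649), squaring gives (α - 20)^2 = 649, i.e. α^2 - 40α + 400 = 649, so α^2 - 40α - 249 = 0. The discriminant of x^2 - 40x - 249 is (-40)^2 - 4·(-249) = 1600 + 996 = 2596, and 4·(649) is not a perfect square in Q since 649 is squarefree and ≠ 1. Hence x^2 - 40x - 249 is irreducible over Q and is the minimal polynomial of α.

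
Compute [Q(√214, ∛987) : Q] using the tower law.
[Q(√214, ∛987) : Q] = 6

Let L = Q(√214, ∛987). Since Q(√214) ⊂ L and [Q(√214):Q] = 2, the tower law gives 2 | [L:Q]. Likewise Q(∛987) ⊂ L with [Q(∛987):Q] = 3 (because 987 is not a perfect cube), so 3 | [L:Q]. As gcd(2,3) = 1, [L:Q] is divisible by 6. Conversely L is generated over Q by √214 and ∛987, so [L:Q] ≤ 2·3 = 6. Therefore [Q(√214, ∛987) : Q] = 6.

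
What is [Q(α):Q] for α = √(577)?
[Q(α):Q] = 2

[Q(α):Q] equals the degree of the minimal polynomial of α. Here α^2 = 577 and x^2 - 577 is irreducible (d = 577 is squarefree, ≠ 1, hence not a square), so deg(m_α) = 2. Thus [Q(α):Q] = 2.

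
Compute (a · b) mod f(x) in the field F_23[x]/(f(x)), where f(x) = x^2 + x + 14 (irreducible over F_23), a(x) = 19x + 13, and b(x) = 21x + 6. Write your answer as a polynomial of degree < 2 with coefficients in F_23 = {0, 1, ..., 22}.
a · b ≡ 11x + 12 (mod f(x))

Multiply in F_23[x]: a(x)·b(x) = (19x + 13)·(21x + 6) = 8x^2 + 19x + 9. This has degree ≥ 2, so divide by f(x) over F_23: 8x^2 + 19x + 9 = (8)·(x^2 + x + 14) + (11x + 12). Hence a·b ≡ 11x + 12 (mod f). (F_23[x]/(f) is a field with 23^2 = 529 elements since f is irreducible of degree 2.)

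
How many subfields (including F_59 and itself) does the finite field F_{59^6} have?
F_{59^6} has 4 subfields

The subfields of F_{p^n} are exactly the fields F_{p^d} for d | n (each is the fixed field of the unique index-d subgroup of Gal(F_{p^n}/F_p) ≅ Z/nZ). The divisors of n = 6 are {1, 2, 3, 6}, giving 4 subfields: F_{59^1}, F_{59^2}, F_{59^3}, F_{59^6}.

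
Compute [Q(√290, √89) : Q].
[Q(√290, √89) : Q] = 4

[Q(√290):Q] = 2 (min poly x^2 - 290, irreducible since 290 is squarefree > 1). For the top step, suppose √89 ∈ Q(√290), say √89 = c + d√290 with c, d ∈ Q. Squaring: 89 = c^2 + 290d^2 + 2cd√290. Since √290 ∉ Q this forces 2cd = 0. If d = 0 then √89 = c ∈ Q, contradicting 89 squarefree > 1. If c = 0 then 89 = 290d^2, so 290·89 = (290d)^2 is a perfect square in Q — but 290·89 = 25810 is not a perfect square (since 290 and 89 are distinct squarefree integers). Contradiction. Hence √89 ∉ Q(√290), so x^2 - 89 stays irreducible over Q(√290) and [Q(√290, √89) : Q(√290)] = 2. By the tower law, [Q(√290, √89) : Q] = 2 · 2 = 4.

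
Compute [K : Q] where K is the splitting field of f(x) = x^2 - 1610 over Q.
[K : Q] = 2

f(x) = x^2 - 1610 factors as (x - √1610)(x + √1610). The splitting field is K = Q(√1610). Since 1610 is squarefree and > 1, it is not a perfect square, so x^2 - 1610 is irreducible over Q and [Q(√1610) : Q] = 2. Hence [K : Q] = 2.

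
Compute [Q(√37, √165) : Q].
[Q(√37, √165) : Q] = 4

[Q(√37):Q] = 2 (min poly x^2 - 37, irreducible since 37 is squarefree > 1). For the top step, suppose √165 ∈ Q(√37), say √165 = c + d√37 with c, d ∈ Q. Squaring: 165 = c^2 + 37d^2 + 2cd√37. Since √37 ∉ Q this forces 2cd = 0. If d = 0 then √165 = c ∈ Q, contradicting 165 squarefree > 1. If c = 0 then 165 = 37d^2, so 37·165 = (37d)^2 is a perfect square in Q — but 37·165 = 6105 is not a perfect square (since 37 and 165 are distinct squarefree integers). Contradiction. Hence √165 ∉ Q(√37), so x^2 - 165 stays irreducible over Q(√37) and [Q(√37, √165) : Q(√37)] = 2. By the tower law, [Q(√37, √165) : Q] = 2 · 2 = 4.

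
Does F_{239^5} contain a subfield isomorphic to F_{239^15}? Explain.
No: F_{239^15} is not a subfield of F_{239^5}

F_{p^m} embeds in F_{p^n} iff m | n. Here 15 ∤ 5 (since 5 = 0·15 + 5 with remainder 5 ≠ 0), so F_{239^15} is not a subfield of F_{239^5}. Equivalently: if it were, the tower law would give 15 = [F_{239^15}:F_239] dividing [F_{239^5}:F_239] = 5, contradiction.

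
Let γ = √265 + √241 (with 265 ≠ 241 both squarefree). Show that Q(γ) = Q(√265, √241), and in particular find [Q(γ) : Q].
[Q(γ) : Q] = 4 (equivalently, Q(γ) = Q(√265, √241))

Obviously Q(γ) ⊆ Q(√265, √241), and [Q(√265, √241):Q] = 4 (since 265, 241 are distinct squarefree integers > 1 with 63865 not a perfect square). To show equality we compute the minimal polynomial of γ. From γ = √265 + √241: γ^2 = 265 + 2√(63865) + 241 = 506 + 2√(63865), so γ^2 - 506 = 2√(63865); squaring, (γ^2 - 506)^2 = 4·63865, i.e. γ^4 - 1012γ^2 + 256036 - 255460 = 0, i.e. γ^4 - 1012γ^2 + 576 = 0. So γ is a root of x^4 - 1012x^2 + 576. This polynomial is irreducible over Q: it has no rational root (each ±√265 ± √241 is irrational), and any factorization into two quadratics over Q would force √(63865) ∈ Q (pairing opposite roots) or √265, √241 ∈ Q (other pairings), all impossible. Hence [Q(γ):Q] = 4 = [Q(√265, √241):Q], so Q(γ) = Q(√265, √241).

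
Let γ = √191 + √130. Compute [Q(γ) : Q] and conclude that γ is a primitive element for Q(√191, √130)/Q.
[Q(γ) : Q] = 4 (equivalently, Q(γ) = Q(√191, √130))

Obviously Q(γ) ⊆ Q(√191, √130), and [Q(√191, √130):Q] = 4 (since 191, 130 are distinct squarefree integers > 1 with 24830 not a perfect square). To show equality we compute the minimal polynomial of γ. From γ = √191 + √130: γ^2 = 191 + 2√(24830) + 130 = 321 + 2√(24830), so γ^2 - 321 = 2√(24830); squaring, (γ^2 - 321)^2 = 4·24830, i.e. γ^4 - 642γ^2 + 103041 - 99320 = 0, i.e. γ^4 - 642γ^2 + 3721 = 0. So γ is a root of x^4 - 642x^2 + 3721. This polynomial is irreducible over Q: it has no rational root (each ±√191 ± √130 is irrational), and any factorization into two quadratics over Q would force √(24830) ∈ Q (pairing opposite roots) or √191, √130 ∈ Q (other pairings), all impossible. Hence [Q(γ):Q] = 4 = [Q(√191, √130):Q], so Q(γ) = Q(√191, √130).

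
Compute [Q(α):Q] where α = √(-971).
[Q(α):Q] = 2

[Q(α):Q] equals the degree of the minimal polynomial of α. Here α^2 = -971 and x^2 + 971 is irreducible (d = -971 is squarefree, ≠ 1, hence not a square), so deg(m_α) = 2. Thus [Q(α):Q] = 2.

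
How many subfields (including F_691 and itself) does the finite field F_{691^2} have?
F_{691^2} has 2 subfields

The subfields of F_{p^n} are exactly the fields F_{p^d} for d | n (each is the fixed field of the unique index-d subgroup of Gal(F_{p^n}/F_p) ≅ Z/nZ). The divisors of n = 2 are {1, 2}, giving 2 subfields: F_{691^1}, F_{691^2}.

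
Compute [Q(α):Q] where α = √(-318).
[Q(α):Q] = 2

[Q(α):Q] equals the degree of the minimal polynomial of α. Here α^2 = -318 and x^2 + 318 is irreducible (d = -318 is squarefree, ≠ 1, hence not a square), so deg(m_α) = 2. Thus [Q(α):Q] = 2.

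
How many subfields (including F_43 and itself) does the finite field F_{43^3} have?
F_{43^3} has 2 subfields

The subfields of F_{p^n} are exactly the fields F_{p^d} for d | n (each is the fixed field of the unique index-d subgroup of Gal(F_{p^n}/F_p) ≅ Z/nZ). The divisors of n = 3 are {1, 3}, giving 2 subfields: F_{43^1}, F_{43^3}.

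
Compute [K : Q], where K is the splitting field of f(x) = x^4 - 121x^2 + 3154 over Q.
[K : Q] = 4

Solving the quadratic in x^2: x^2 = (121 ± √(121^2 - 4·3154))/2 = (121 ± √2025)/2 = (121 ± 45)/2, giving x^2 = 38 or x^2 = 83. So f(x) = (x^2 - 38)(x^2 - 83) and the roots of f are ±√38, ±√83. Hence the splitting field is K = Q(√38, √83). Since 38 and 83 are distinct squarefree integers > 1, their product 3154 is not a perfect square, so √83 ∉ Q(√38). By the tower law [K:Q] = [Q(√38,√83):Q(√38)] · [Q(√38):Q] = 2 · 2 = 4.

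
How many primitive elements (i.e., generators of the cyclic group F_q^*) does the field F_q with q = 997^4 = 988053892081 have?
There are φ(988053892080) = 259782297600 primitive elements

F_q^* is cyclic of order q - 1 = 988053892080. A cyclic group of order m has exactly φ(m) generators. Here m = 988053892080 = 2^4 · 3 · 5 · 83 · 499 · 99401, so the number of primitive elements is φ(988053892080) = 259782297600.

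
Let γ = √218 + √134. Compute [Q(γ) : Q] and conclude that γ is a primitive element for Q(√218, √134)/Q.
[Q(γ) : Q] = 4 (equivalently, Q(γ) = Q(√218, √134))

Obviously Q(γ) ⊆ Q(√218, √134), and [Q(√218, √134):Q] = 4 (since 218, 134 are distinct squarefree integers > 1 with 29212 not a perfect square). To show equality we compute the minimal polynomial of γ. From γ = √218 + √134: γ^2 = 218 + 2√(29212) + 134 = 352 + 2√(29212), so γ^2 - 352 = 2√(29212); squaring, (γ^2 - 352)^2 = 4·29212, i.e. γ^4 - 704γ^2 + 123904 - 116848 = 0, i.e. γ^4 - 704γ^2 + 7056 = 0. So γ is a root of x^4 - 704x^2 + 7056. This polynomial is irreducible over Q: it has no rational root (each ±√218 ± √134 is irrational), and any factorization into two quadratics over Q would force √(29212) ∈ Q (pairing opposite roots) or √218, √134 ∈ Q (other pairings), all impossible. Hence [Q(γ):Q] = 4 = [Q(√218, √134):Q], so Q(γ) = Q(√218, √134).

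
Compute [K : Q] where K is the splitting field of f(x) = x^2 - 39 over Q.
[K : Q] = 2

f(x) = x^2 - 39 factors as (x - √39)(x + √39). The splitting field is K = Q(√39). Since 39 is squarefree and > 1, it is not a perfect square, so x^2 - 39 is irreducible over Q and [Q(√39) : Q] = 2. Hence [K : Q] = 2.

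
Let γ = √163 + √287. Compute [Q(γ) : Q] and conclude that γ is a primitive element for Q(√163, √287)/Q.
[Q(γ) : Q] = 4 (equivalently, Q(γ) = Q(√163, √287))

Obviously Q(γ) ⊆ Q(√163, √287), and [Q(√163, √287):Q] = 4 (since 163, 287 are distinct squarefree integers > 1 with 46781 not a perfect square). To show equality we compute the minimal polynomial of γ. From γ = √163 + √287: γ^2 = 163 + 2√(46781) + 287 = 450 + 2√(46781), so γ^2 - 450 = 2√(46781); squaring, (γ^2 - 450)^2 = 4·46781, i.e. γ^4 - 900γ^2 + 202500 - 187124 = 0, i.e. γ^4 - 900γ^2 + 15376 = 0. So γ is a root of x^4 - 900x^2 + 15376. This polynomial is irreducible over Q: it has no rational root (each ±√163 ± √287 is irrational), and any factorization into two quadratics over Q would force √(46781) ∈ Q (pairing opposite roots) or √163, √287 ∈ Q (other pairings), all impossible. Hence [Q(γ):Q] = 4 = [Q(√163, √287):Q], so Q(γ) = Q(√163, √287).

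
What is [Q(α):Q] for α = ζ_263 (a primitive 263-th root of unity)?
[Q(α):Q] = 262

The minimal polynomial of ζ_263 over Q is the 263-th cyclotomic polynomial Φ_263(x), which is irreducible over Q and has degree φ(263) = 262. Hence [Q(α):Q] = φ(263) = 262.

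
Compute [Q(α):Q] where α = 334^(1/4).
[Q(α):Q] = 4

α is a root of x^4 - 334. By Eisenstein's criterion at the prime p = 2 (which divides the constant term 334 but p^2 = 4 does not, since 334 is squarefree), x^4 - 334 is irreducible over Q. Hence [Q(α):Q] = 4.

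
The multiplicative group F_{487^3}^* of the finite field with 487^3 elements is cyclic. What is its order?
|F_{487^3}^*| = 115501302

F_{487^3} has 487^3 = 115501303 elements; its multiplicative group consists of all nonzero elements, so |F_{487^3}^*| = 115501303 - 1 = 115501302. (It is cyclic since any finite subgroup of the multiplicative group of a field is cyclic.)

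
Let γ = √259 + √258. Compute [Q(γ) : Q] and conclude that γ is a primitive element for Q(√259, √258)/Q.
[Q(γ) : Q] = 4 (equivalently, Q(γ) = Q(√259, √258))

Obviously Q(γ) ⊆ Q(√259, √258), and [Q(√259, √258):Q] = 4 (since 259, 258 are distinct squarefree integers > 1 with 66822 not a perfect square). To show equality we compute the minimal polynomial of γ. From γ = √259 + √258: γ^2 = 259 + 2√(66822) + 258 = 517 + 2√(66822), so γ^2 - 517 = 2√(66822); squaring, (γ^2 - 517)^2 = 4·66822, i.e. γ^4 - 1034γ^2 + 267289 - 267288 = 0, i.e. γ^4 - 1034γ^2 + 1 = 0. So γ is a root of x^4 - 1034x^2 + 1. This polynomial is irreducible over Q: it has no rational root (each ±√259 ± √258 is irrational), and any factorization into two quadratics over Q would force √(66822) ∈ Q (pairing opposite roots) or √259, √258 ∈ Q (other pairings), all impossible. Hence [Q(γ):Q] = 4 = [Q(√259, √258):Q], so Q(γ) = Q(√259, √258).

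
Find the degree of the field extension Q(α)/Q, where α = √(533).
[Q(α):Q] = 2

[Q(α):Q] equals the degree of the minimal polynomial of α. Here α^2 = 533 and x^2 - 533 is irreducible (d = 533 is squarefree, ≠ 1, hence not a square), so deg(m_α) = 2. Thus [Q(α):Q] = 2.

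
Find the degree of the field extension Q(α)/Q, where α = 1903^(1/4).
[Q(α):Q] = 4

α is a root of x^4 - 1903. By Eisenstein's criterion at the prime p = 11 (which divides the constant term 1903 but p^2 = 121 does not, since 1903 is squarefree), x^4 - 1903 is irreducible over Q. Hence [Q(α):Q] = 4.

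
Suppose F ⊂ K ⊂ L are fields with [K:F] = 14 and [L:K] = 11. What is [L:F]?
[L:F] = 154

The tower law says that for any tower of field extensions F ⊂ K ⊂ L with finite degrees, [L:F] = [L:K] · [K:F]. Here this gives [L:F] = 11 · 14 = 154.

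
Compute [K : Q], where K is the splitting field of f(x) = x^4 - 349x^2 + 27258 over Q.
[K : Q] = 4

Solving the quadratic in x^2: x^2 = (349 ± √(349^2 - 4·27258))/2 = (349 ± √12769)/2 = (349 ± 113)/2, giving x^2 = 118 or x^2 = 231. So f(x) = (x^2 - 118)(x^2 - 231) and the roots of f are ±√118, ±√231. Hence the splitting field is K = Q(√118, √231). Since 118 and 231 are distinct squarefree integers > 1, their product 27258 is not a perfect square, so √231 ∉ Q(√118). By the tower law [K:Q] = [Q(√118,√231):Q(√118)] · [Q(√118):Q] = 2 · 2 = 4.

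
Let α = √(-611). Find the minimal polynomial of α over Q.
m_α(x) = x^2 + 611

α satisfies α^2 + 611 = 0, so x^2 + 611 annihilates α. Since d = -611 is squarefree and ≠ 1, it is not a perfect square in Q, so x^2 + 611 has no rational root and is therefore irreducible over Q (a degree-2 polynomial over a field is irreducible iff it has no root). Hence m_α(x) = x^2 + 611.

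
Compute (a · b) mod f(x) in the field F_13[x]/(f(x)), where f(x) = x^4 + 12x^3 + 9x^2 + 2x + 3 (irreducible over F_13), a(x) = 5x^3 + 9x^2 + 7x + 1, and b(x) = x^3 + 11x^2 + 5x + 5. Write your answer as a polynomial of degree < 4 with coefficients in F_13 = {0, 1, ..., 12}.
a · b ≡ 10x^3 + 12x^2 + 4x + 8 (mod f(x))

Multiply in F_13[x]: a(x)·b(x) = (5x^3 + 9x^2 + 7x + 1)·(x^3 + 11x^2 + 5x + 5) = 5x^6 + 12x^5 + x^4 + 5x^3 + x + 5. This has degree ≥ 4, so divide by f(x) over F_13: 5x^6 + 12x^5 + x^4 + 5x^3 + x + 5 = (5x^2 + 4x + 12)·(x^4 + 12x^3 + 9x^2 + 2x + 3) + (10x^3 + 12x^2 + 4x + 8). Hence a·b ≡ 10x^3 + 12x^2 + 4x + 8 (mod f). (F_13[x]/(f) is a field with 13^4 = 28561 elements since f is irreducible of degree 4.)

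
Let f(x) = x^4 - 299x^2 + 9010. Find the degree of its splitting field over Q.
[K : Q] = 4

Solving the quadratic in x^2: x^2 = (299 ± √(299^2 - 4·9010))/2 = (299 ± √53361)/2 = (299 ± 231)/2, giving x^2 = 265 or x^2 = 34. So f(x) = (x^2 - 265)(x^2 - 34) and the roots of f are ±√265, ±√34. Hence the splitting field is K = Q(√265, √34). Since 265 and 34 are distinct squarefree integers > 1, their product 9010 is not a perfect square, so √34 ∉ Q(√265). By the tower law [K:Q] = [Q(√265,√34):Q(√265)] · [Q(√265):Q] = 2 · 2 = 4.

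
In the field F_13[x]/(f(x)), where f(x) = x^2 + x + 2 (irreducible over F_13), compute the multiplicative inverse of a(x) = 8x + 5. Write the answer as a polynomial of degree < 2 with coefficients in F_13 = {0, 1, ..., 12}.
a(x)^(-1) ≡ 2x + 4 (mod f(x))

Since f is irreducible over F_13, F_13[x]/(f) is a field and a(x) ≠ 0 has an inverse. Apply the extended Euclidean algorithm to f(x) and a(x) in F_13[x]: f(x) = (5x + 10)·a(x) + (4). The last nonzero remainder is the constant 4 = gcd(f, a) in F_13. Back-substituting through the division chain expresses 4 = s(x)·a(x) + t(x)·f(x) with s(x) ≡ 8x + 3 (mod f), so (8x + 3)·a(x) ≡ 4 (mod f). Multiplying by 4^(-1) ≡ 10 in F_13 gives a(x)^(-1) ≡ 10·(8x + 3) ≡ 2x + 4 (mod f). Check: (8x + 5)·(2x + 4) = 3x^2 + 3x + 7 ≡ 1 (mod x^2 + x + 2).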